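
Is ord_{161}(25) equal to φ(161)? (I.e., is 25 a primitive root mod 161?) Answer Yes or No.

161 = 7 · 23 is a product of two distinct odd primes, so (Z/161Z)^× ≅ (Z/7Z)^× × (Z/23Z)^× is not cyclic.
No primitive root modulo 161 exists; in particular 25 is not one.

No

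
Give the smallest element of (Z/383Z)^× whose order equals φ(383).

5

φ(383) = 383 − 1 = 382 = 2 · 191.
g is a primitive root iff g^(382/q) ≢ 1 (mod 383) for each prime q ∈ {2, 191}.
g = 2: 2^191 ≡ 1 — hits 1, so not a primitive root.
g = 3: 3^191 ≡ 1 — hits 1, so not a primitive root.
g = 4: 4^191 ≡ 1 — hits 1, so not a primitive root.
g = 5: 5^191 ≡ 382; 5^2 ≡ 25 — none is 1, so 5 is a primitive root.
The smallest primitive root modulo 383 is 5.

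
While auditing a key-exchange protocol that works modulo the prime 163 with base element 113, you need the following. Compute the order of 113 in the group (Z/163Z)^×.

81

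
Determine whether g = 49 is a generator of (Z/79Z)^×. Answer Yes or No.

No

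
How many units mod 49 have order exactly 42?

φ(49) = φ(7^2) = 7·(7−1) = 42 = 2 · 3 · 7.
(Z/49Z)^× is cyclic (|G| = 42); a cyclic group of order m has exactly φ(d) elements of each order d | m, and none otherwise.
42 = 2 · 3 · 7 divides 42, and φ(42) = 12.

12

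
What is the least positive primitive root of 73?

5

φ(73) = 73 − 1 = 72 = 2^3 · 3^2.
Test candidates g = 2, 3, … against the prime factors q ∈ {2, 3} of φ(73): g is a generator iff g^(72/q) ≢ 1 for every such q.
g = 2: 2^36 ≡ 1 — hits 1, so not a primitive root.
g = 3: 3^36 ≡ 1 — hits 1, so not a primitive root.
g = 4: 4^36 ≡ 1 — hits 1, so not a primitive root.
g = 5: 5^36 ≡ 72; 5^24 ≡ 8 — none is 1, so 5 is a primitive root.
Hence the least primitive root of 73 is 5.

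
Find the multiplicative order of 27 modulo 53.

52

The order of 27 must divide φ(53) = 53 − 1 = 52 = 2^2 · 13.
Divisors of 52: 1, 2, 4, 13, 26, 52.
Test each divisor d:
27^1 ≡ 27 (mod 53)
27^2 ≡ 40 (mod 53)
27^4 ≡ 10 (mod 53)
27^13 ≡ 23 (mod 53)
27^26 ≡ 52 (mod 53)
27^52 ≡ 1 (mod 53) ✓
So ord_53(27) = 52.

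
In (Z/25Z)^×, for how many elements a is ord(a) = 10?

φ(25) = φ(5^2) = 5·(5−1) = 20 = 2^2 · 5.
(Z/25Z)^× is cyclic (|G| = 20); a cyclic group of order m has exactly φ(d) elements of each order d | m, and none otherwise.
10 = 2 · 5 divides 20, and φ(10) = 4.

4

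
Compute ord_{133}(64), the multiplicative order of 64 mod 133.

3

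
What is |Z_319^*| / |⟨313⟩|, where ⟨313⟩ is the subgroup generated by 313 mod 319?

8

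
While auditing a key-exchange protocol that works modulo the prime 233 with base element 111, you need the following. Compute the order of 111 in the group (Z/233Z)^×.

232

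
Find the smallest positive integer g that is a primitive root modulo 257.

3

φ(257) = 257 − 1 = 256 = 2^8.
g is a primitive root iff g^(256/q) ≢ 1 (mod 257) for each prime q ∈ {2}.
g = 2: 2^128 ≡ 1 — hits 1, so not a primitive root.
g = 3: 3^128 ≡ 256 — none is 1, so 3 is a primitive root.
Hence the least primitive root of 257 is 3.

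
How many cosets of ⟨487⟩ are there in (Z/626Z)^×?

8

Since 487 ∈ (Z/626Z)^×, its order divides φ(626) = φ(2)·φ(313) = 1·312 = 312 = 2^3 · 3 · 13.
Divisors of 312: 1, 2, 3, 4, 6, 8, 12, 13, 24, 26, 39, 52, 78, 104, 156, 312.
Check 487^d mod 626 for each divisor in increasing order:
487^1 ≡ 487
487^2 ≡ 541
487^3 ≡ 547
487^4 ≡ 339
487^6 ≡ 607
487^8 ≡ 363
487^12 ≡ 361
487^13 ≡ 527
487^24 ≡ 113
487^26 ≡ 411
487^39 ≡ 1
So ord_626(487) = 39, hence |⟨487⟩| = 39.
[(Z/626Z)^× : ⟨487⟩] = 312/39 = 8.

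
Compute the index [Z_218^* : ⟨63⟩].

The order of 63 must divide φ(218) = φ(2)·φ(109) = 1·108 = 108 = 2^2 · 3^3.
Divisors of 108: 1, 2, 3, 4, 6, 9, 12, 18, 27, 36, 54, 108.
Check 63^d mod 218 for each divisor in increasing order:
63^1 ≡ 63 (mod 218)
63^2 ≡ 45 (mod 218)
63^3 ≡ 1 (mod 218) ✓
So ord_218(63) = 3, hence |⟨63⟩| = 3.
[(Z/218Z)^× : ⟨63⟩] = 108/3 = 36.

36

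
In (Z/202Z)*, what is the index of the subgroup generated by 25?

By Lagrange's theorem, ord_202(25) divides φ(202) = φ(2)·φ(101) = 1·100 = 100 = 2^2 · 5^2.
Divisors of 100: 1, 2, 4, 5, 10, 20, 25, 50, 100.
Check 25^d mod 202 for each divisor in increasing order:
25^1 ≡ 25
25^2 ≡ 19
25^4 ≡ 159
25^5 ≡ 137
25^10 ≡ 185
25^20 ≡ 87
25^25 ≡ 1
Thus |⟨25⟩| = ord(25) = 25.
Index = |(Z/202Z)^×| / |⟨25⟩| = 100 / 25 = 4.

4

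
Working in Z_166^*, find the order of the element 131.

41

By Lagrange's theorem, ord_166(131) divides φ(166) = φ(2)·φ(83) = 1·82 = 82 = 2 · 41.
Divisors of 82: 1, 2, 41, 82.
Test each divisor d:
131^1 ≡ 131 (mod 166)
131^2 ≡ 63 (mod 166)
131^41 ≡ 1 (mod 166) ✓
Hence ord(131) = 41.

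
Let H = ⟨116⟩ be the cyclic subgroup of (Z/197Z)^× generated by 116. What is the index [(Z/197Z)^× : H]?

2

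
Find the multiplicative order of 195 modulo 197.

196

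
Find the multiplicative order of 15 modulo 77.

By Lagrange's theorem, ord_77(15) divides φ(77) = φ(7·11) = (7−1)·(11−1) = 6·10 = 60 = 2^2 · 3 · 5.
Divisors of 60: 1, 2, 3, 4, 5, 6, 10, 12, 15, 20, 30, 60.
Evaluate successive powers at the divisors of 60:
15^1 ≡ 15 (mod 77)
15^2 ≡ 71 (mod 77)
15^3 ≡ 64 (mod 77)
15^4 ≡ 36 (mod 77)
15^5 ≡ 1 (mod 77) ✓
So ord_77(15) = 5.

5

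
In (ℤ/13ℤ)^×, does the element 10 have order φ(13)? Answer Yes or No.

φ(13) = 13 − 1 = 12 = 2^2 · 3.
10 is a primitive root mod 13 iff 10^(φ(13)/q) ≢ 1 for every prime q | φ(13), i.e. q ∈ {2, 3}.
10^6 ≡ 1 (mod 13)  [q = 2: ≡ 1 ✗]
10^4 ≡ 3 (mod 13)  [q = 3: ≢ 1 ✓]
Since 10^6 ≡ 1, the order of 10 divides 6 < 12, so 10 is not a primitive root.

No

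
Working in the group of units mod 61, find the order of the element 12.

15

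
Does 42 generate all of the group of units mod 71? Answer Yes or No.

Yes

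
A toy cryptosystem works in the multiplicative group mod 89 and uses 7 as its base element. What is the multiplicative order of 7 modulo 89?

Since 7 ∈ (Z/89Z)^×, its order divides φ(89) = 89 − 1 = 88 = 2^3 · 11.
Divisors of 88: 1, 2, 4, 8, 11, 22, 44, 88.
Test each divisor d:
7^1 ≡ 7
7^2 ≡ 49
7^4 ≡ 87
7^8 ≡ 4
7^11 ≡ 37
7^22 ≡ 34
7^44 ≡ 88
7^88 ≡ 1
Therefore the multiplicative order of 7 modulo 89 is 88.

88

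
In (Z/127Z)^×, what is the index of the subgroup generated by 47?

6

The order of 47 must divide φ(127) = 127 − 1 = 126 = 2 · 3^2 · 7.
Divisors of 126: 1, 2, 3, 6, 7, 9, 14, 18, 21, 42, 63, 126.
Evaluate successive powers at the divisors of 126:
47^1 ≡ 47 (mod 127)
47^2 ≡ 50 (mod 127)
47^3 ≡ 64 (mod 127)
47^6 ≡ 32 (mod 127)
47^7 ≡ 107 (mod 127)
47^9 ≡ 16 (mod 127)
47^14 ≡ 19 (mod 127)
47^18 ≡ 2 (mod 127)
47^21 ≡ 1 (mod 127) ✓
The order of 47 is 21, so the subgroup it generates has 21 elements.
[(Z/127Z)^× : ⟨47⟩] = 126/21 = 6.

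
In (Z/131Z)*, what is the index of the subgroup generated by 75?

2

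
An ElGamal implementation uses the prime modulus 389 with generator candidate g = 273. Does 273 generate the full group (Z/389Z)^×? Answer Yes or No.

Yes

φ(389) = 389 − 1 = 388 = 2^2 · 97.
It suffices to check that the order of 273 is not a proper divisor of 388: compute 273^(388/q) for q ∈ {2, 97}.
273^194 ≡ 388 (mod 389)  [q = 2: ≢ 1 ✓]
273^4 ≡ 385 (mod 389)  [q = 97: ≢ 1 ✓]
None equal 1, so ord_389(273) = 388: 273 is a primitive root.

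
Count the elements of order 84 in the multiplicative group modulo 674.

24

φ(674) = φ(2)·φ(337) = 1·336 = 336 = 2^4 · 3 · 7.
Since (Z/674Z)^× is cyclic of order 336, the number of elements of order d is φ(d) when d | 336 and 0 otherwise.
84 = 2^2 · 3 · 7 divides 336, and φ(84) = 24.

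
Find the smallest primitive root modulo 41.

6

φ(41) = 41 − 1 = 40 = 2^3 · 5.
Test candidates g = 2, 3, … against the prime factors q ∈ {2, 5} of φ(41): g is a generator iff g^(40/q) ≢ 1 for every such q.
g = 2: 2^20 ≡ 1 — hits 1, so not a primitive root.
g = 3: 3^20 ≡ 40; 3^8 ≡ 1 — hits 1, so not a primitive root.
g = 4: 4^20 ≡ 1 — hits 1, so not a primitive root.
g = 5: 5^20 ≡ 1 — hits 1, so not a primitive root.
g = 6: 6^20 ≡ 40; 6^8 ≡ 10 — none is 1, so 6 is a primitive root.
So 6 is the smallest generator of (Z/41Z)^×.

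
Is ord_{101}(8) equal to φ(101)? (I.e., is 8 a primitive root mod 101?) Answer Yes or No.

Yes

φ(101) = 101 − 1 = 100 = 2^2 · 5^2.
An element g generates (Z/101Z)^× iff g^(100/q) ≢ 1 (mod 101) for each prime q ∈ {2, 5}.
8^50 ≡ 100 (mod 101)  [q = 2: ≢ 1 ✓]
8^20 ≡ 87 (mod 101)  [q = 5: ≢ 1 ✓]
All checks pass, so 8 has order 100 and is a primitive root modulo 101.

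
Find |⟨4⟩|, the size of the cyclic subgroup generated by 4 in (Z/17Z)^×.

4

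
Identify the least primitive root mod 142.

7

φ(142) = φ(2)·φ(71) = 1·70 = 70 = 2 · 5 · 7.
g is a primitive root iff g^(70/q) ≢ 1 (mod 142) for each prime q ∈ {2, 5, 7}.
g = 2: gcd(2, 142) = 2 > 1, not a unit — skip.
g = 3: 3^35 ≡ 1 — hits 1, so not a primitive root.
g = 4: gcd(4, 142) = 2 > 1, not a unit — skip.
g = 5: 5^35 ≡ 1 — hits 1, so not a primitive root.
g = 6: gcd(6, 142) = 2 > 1, not a unit — skip.
g = 7: 7^35 ≡ 141; 7^14 ≡ 125; 7^10 ≡ 45 — none is 1, so 7 is a primitive root.
The smallest primitive root modulo 142 is 7.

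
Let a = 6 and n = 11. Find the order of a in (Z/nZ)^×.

10

Since 6 ∈ (Z/11Z)^×, its order divides φ(11) = 11 − 1 = 10 = 2 · 5.
Divisors of 10: 1, 2, 5, 10.
Test each divisor d:
6^1 ≡ 6
6^2 ≡ 3
6^5 ≡ 10
6^10 ≡ 1
So ord_11(6) = 10.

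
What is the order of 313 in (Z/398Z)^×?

The order of 313 must divide φ(398) = φ(2)·φ(199) = 1·198 = 198 = 2 · 3^2 · 11.
Divisors of 198: 1, 2, 3, 6, 9, 11, 18, 22, 33, 66, 99, 198.
Evaluate successive powers at the divisors of 198:
313^1 ≡ 313 (mod 398)
313^2 ≡ 61 (mod 398)
313^3 ≡ 387 (mod 398)
313^6 ≡ 121 (mod 398)
313^9 ≡ 261 (mod 398)
313^11 ≡ 1 (mod 398) ✓
The smallest such exponent is 11, so the order of 313 is 11.

11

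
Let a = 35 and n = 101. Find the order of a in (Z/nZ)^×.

100

Since 35 ∈ (Z/101Z)^×, its order divides φ(101) = 101 − 1 = 100 = 2^2 · 5^2.
Divisors of 100: 1, 2, 4, 5, 10, 20, 25, 50, 100.
Check 35^d mod 101 for each divisor in increasing order:
35^1 ≡ 35
35^2 ≡ 13
35^4 ≡ 68
35^5 ≡ 57
35^10 ≡ 17
35^20 ≡ 87
35^25 ≡ 10
35^50 ≡ 100
35^100 ≡ 1
The smallest such exponent is 100, so the order of 35 is 100.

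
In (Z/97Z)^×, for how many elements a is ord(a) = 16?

φ(97) = 97 − 1 = 96 = 2^5 · 3.
Since (Z/97Z)^× is cyclic of order 96, the number of elements of order d is φ(d) when d | 96 and 0 otherwise.
16 = 2^4 divides 96, and φ(16) = 8.

8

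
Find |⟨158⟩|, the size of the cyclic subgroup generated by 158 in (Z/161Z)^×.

66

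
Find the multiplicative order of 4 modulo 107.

53

By Lagrange's theorem, ord_107(4) divides φ(107) = 107 − 1 = 106 = 2 · 53.
Divisors of 106: 1, 2, 53, 106.
Test each divisor d:
4^1 ≡ 4 (mod 107)
4^2 ≡ 16 (mod 107)
4^53 ≡ 1 (mod 107) ✓
So ord_107(4) = 53.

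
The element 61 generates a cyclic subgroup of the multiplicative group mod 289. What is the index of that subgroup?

1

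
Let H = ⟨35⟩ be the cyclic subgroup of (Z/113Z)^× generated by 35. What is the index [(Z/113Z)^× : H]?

7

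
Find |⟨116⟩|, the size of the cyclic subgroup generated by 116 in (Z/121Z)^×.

110

ord(116) | φ(121) = φ(11^2) = 11·(11−1) = 110 = 2 · 5 · 11.
Divisors of 110: 1, 2, 5, 10, 11, 22, 55, 110.
Evaluate successive powers at the divisors of 110:
116^1 ≡ 116 (mod 121)
116^2 ≡ 25 (mod 121)
116^5 ≡ 21 (mod 121)
116^10 ≡ 78 (mod 121)
116^11 ≡ 94 (mod 121)
116^22 ≡ 3 (mod 121)
116^55 ≡ 120 (mod 121)
116^110 ≡ 1 (mod 121) ✓
Therefore the multiplicative order of 116 modulo 121 is 110.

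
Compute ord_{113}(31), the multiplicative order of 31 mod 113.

56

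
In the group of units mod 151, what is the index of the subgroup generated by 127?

By Lagrange's theorem, ord_151(127) divides φ(151) = 151 − 1 = 150 = 2 · 3 · 5^2.
Divisors of 150: 1, 2, 3, 5, 6, 10, 15, 25, 30, 50, 75, 150.
Test each divisor d:
127^1 ≡ 127 (mod 151)
127^2 ≡ 123 (mod 151)
127^3 ≡ 68 (mod 151)
127^5 ≡ 59 (mod 151)
127^6 ≡ 94 (mod 151)
127^10 ≡ 8 (mod 151)
127^15 ≡ 19 (mod 151)
127^25 ≡ 1 (mod 151) ✓
Thus |⟨127⟩| = ord(127) = 25.
The index is φ(151) / ord(127) = 150 / 25 = 6.

6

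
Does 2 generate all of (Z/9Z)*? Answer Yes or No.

Yes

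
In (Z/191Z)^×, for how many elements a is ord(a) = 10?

φ(191) = 191 − 1 = 190 = 2 · 5 · 19.
In a cyclic group of order 190, there are φ(d) elements of order d for each divisor d of 190, and zero for non-divisors.
10 = 2 · 5 divides 190, and φ(10) = 4.

4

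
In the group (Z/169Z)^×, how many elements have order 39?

φ(169) = φ(13^2) = 13·(13−1) = 156 = 2^2 · 3 · 13.
(Z/169Z)^× is cyclic (|G| = 156); a cyclic group of order m has exactly φ(d) elements of each order d | m, and none otherwise.
39 = 3 · 13 divides 156, and φ(39) = 24.

24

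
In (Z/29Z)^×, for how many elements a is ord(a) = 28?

12

φ(29) = 29 − 1 = 28 = 2^2 · 7.
(Z/29Z)^× is cyclic (|G| = 28); a cyclic group of order m has exactly φ(d) elements of each order d | m, and none otherwise.
28 = 2^2 · 7 divides 28, and φ(28) = 12.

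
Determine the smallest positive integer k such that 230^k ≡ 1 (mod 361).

Since 230 ∈ (Z/361Z)^×, its order divides φ(361) = φ(19^2) = 19·(19−1) = 342 = 2 · 3^2 · 19.
Divisors of 342: 1, 2, 3, 6, 9, 18, 19, 38, 57, 114, 171, 342.
Test each divisor d:
230^1 ≡ 230 (mod 361)
230^2 ≡ 194 (mod 361)
230^3 ≡ 217 (mod 361)
230^6 ≡ 159 (mod 361)
230^9 ≡ 208 (mod 361)
230^18 ≡ 305 (mod 361)
230^19 ≡ 116 (mod 361)
230^38 ≡ 99 (mod 361)
230^57 ≡ 293 (mod 361)
230^114 ≡ 292 (mod 361)
230^171 ≡ 360 (mod 361)
230^342 ≡ 1 (mod 361) ✓
The smallest such exponent is 342, so the order of 230 is 342.

342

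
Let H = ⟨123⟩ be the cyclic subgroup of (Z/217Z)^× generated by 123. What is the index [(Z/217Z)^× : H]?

30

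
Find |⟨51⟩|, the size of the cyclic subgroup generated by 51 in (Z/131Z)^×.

ord(51) | φ(131) = 131 − 1 = 130 = 2 · 5 · 13.
Divisors of 130: 1, 2, 5, 10, 13, 26, 65, 130.
Compute 51^d (mod 131) for the divisors d until we hit 1:
51^1 ≡ 51
51^2 ≡ 112
51^5 ≡ 71
51^10 ≡ 63
51^13 ≡ 130
51^26 ≡ 1
Hence ord(51) = 26.

26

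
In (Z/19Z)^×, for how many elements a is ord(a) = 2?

φ(19) = 19 − 1 = 18 = 2 · 3^2.
In a cyclic group of order 18, there are φ(d) elements of order d for each divisor d of 18, and zero for non-divisors.
2 | 18, and φ(2) = 2 − 1 = 1.

1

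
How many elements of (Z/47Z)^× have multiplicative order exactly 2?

1

φ(47) = 47 − 1 = 46 = 2 · 23.
Since (Z/47Z)^× is cyclic of order 46, the number of elements of order d is φ(d) when d | 46 and 0 otherwise.
2 | 46, and φ(2) = 2 − 1 = 1.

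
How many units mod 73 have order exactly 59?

0

φ(73) = 73 − 1 = 72 = 2^3 · 3^2.
In a cyclic group of order 72, there are φ(d) elements of order d for each divisor d of 72, and zero for non-divisors.
Since 59 ∤ 72, the count is 0.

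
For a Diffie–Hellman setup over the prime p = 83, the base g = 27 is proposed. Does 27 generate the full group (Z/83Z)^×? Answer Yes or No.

No

φ(83) = 83 − 1 = 82 = 2 · 41.
An element g generates (Z/83Z)^× iff g^(82/q) ≢ 1 (mod 83) for each prime q ∈ {2, 41}.
27^41 ≡ 1 (mod 83)  [q = 2: ≡ 1 ✗]
27^2 ≡ 65 (mod 83)  [q = 41: ≢ 1 ✓]
Since 27^41 ≡ 1, the order of 27 divides 41 < 82, so 27 is not a primitive root.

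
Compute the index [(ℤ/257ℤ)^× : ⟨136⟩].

8

By Lagrange's theorem, ord_257(136) divides φ(257) = 257 − 1 = 256 = 2^8.
Divisors of 256: 1, 2, 4, 8, 16, 32, 64, 128, 256.
Compute 136^d (mod 257) for the divisors d until we hit 1:
136^1 ≡ 136
136^2 ≡ 249
136^4 ≡ 64
136^8 ≡ 241
136^16 ≡ 256
136^32 ≡ 1
So ord_257(136) = 32, hence |⟨136⟩| = 32.
[(Z/257Z)^× : ⟨136⟩] = 256/32 = 8.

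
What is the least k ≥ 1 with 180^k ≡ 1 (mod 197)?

Since 180 ∈ (Z/197Z)^×, its order divides φ(197) = 197 − 1 = 196 = 2^2 · 7^2.
Divisors of 196: 1, 2, 4, 7, 14, 28, 49, 98, 196.
Compute 180^d (mod 197) for the divisors d until we hit 1:
180^1 ≡ 180
180^2 ≡ 92
180^4 ≡ 190
180^7 ≡ 113
180^14 ≡ 161
180^28 ≡ 114
180^49 ≡ 183
180^98 ≡ 196
180^196 ≡ 1
Therefore the multiplicative order of 180 modulo 197 is 196.

196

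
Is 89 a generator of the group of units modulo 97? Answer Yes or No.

No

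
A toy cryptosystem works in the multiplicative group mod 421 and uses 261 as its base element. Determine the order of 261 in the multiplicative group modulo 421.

420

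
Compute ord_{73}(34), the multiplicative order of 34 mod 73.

72

ord(34) | φ(73) = 73 − 1 = 72 = 2^3 · 3^2.
Divisors of 72: 1, 2, 3, 4, 6, 8, 9, 12, 18, 24, 36, 72.
Test each divisor d:
34^1 ≡ 34 (mod 73)
34^2 ≡ 61 (mod 73)
34^3 ≡ 30 (mod 73)
34^4 ≡ 71 (mod 73)
34^6 ≡ 24 (mod 73)
34^8 ≡ 4 (mod 73)
34^9 ≡ 63 (mod 73)
34^12 ≡ 65 (mod 73)
34^18 ≡ 27 (mod 73)
34^24 ≡ 64 (mod 73)
34^36 ≡ 72 (mod 73)
34^72 ≡ 1 (mod 73) ✓
So ord_73(34) = 72.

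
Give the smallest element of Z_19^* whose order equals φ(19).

2

φ(19) = 19 − 1 = 18 = 2 · 3^2.
g is a primitive root iff g^(18/q) ≢ 1 (mod 19) for each prime q ∈ {2, 3}.
g = 2: 2^9 ≡ 18; 2^6 ≡ 7 — none is 1, so 2 is a primitive root.
Hence the least primitive root of 19 is 2.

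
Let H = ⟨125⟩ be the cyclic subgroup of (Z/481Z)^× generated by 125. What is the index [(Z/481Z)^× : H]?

36

Since 125 ∈ (Z/481Z)^×, its order divides φ(481) = φ(13·37) = (13−1)·(37−1) = 12·36 = 432 = 2^4 · 3^3.
Divisors of 432: 1, 2, 3, 4, 6, 8, 9, 12, 16, 18, 24, 27, 36, 48, 54, 72, 108, 144, 216, 432.
Compute 125^d (mod 481) for the divisors d until we hit 1:
125^1 ≡ 125 (mod 481)
125^2 ≡ 233 (mod 481)
125^3 ≡ 265 (mod 481)
125^4 ≡ 417 (mod 481)
125^6 ≡ 480 (mod 481)
125^8 ≡ 248 (mod 481)
125^9 ≡ 216 (mod 481)
125^12 ≡ 1 (mod 481) ✓
Thus |⟨125⟩| = ord(125) = 12.
Index = |(Z/481Z)^×| / |⟨125⟩| = 432 / 12 = 36.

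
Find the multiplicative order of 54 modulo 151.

By Lagrange's theorem, ord_151(54) divides φ(151) = 151 − 1 = 150 = 2 · 3 · 5^2.
Divisors of 150: 1, 2, 3, 5, 6, 10, 15, 25, 30, 50, 75, 150.
Compute 54^d (mod 151) for the divisors d until we hit 1:
54^1 ≡ 54 (mod 151)
54^2 ≡ 47 (mod 151)
54^3 ≡ 122 (mod 151)
54^5 ≡ 147 (mod 151)
54^6 ≡ 86 (mod 151)
54^10 ≡ 16 (mod 151)
54^15 ≡ 87 (mod 151)
54^25 ≡ 33 (mod 151)
54^30 ≡ 19 (mod 151)
54^50 ≡ 32 (mod 151)
54^75 ≡ 150 (mod 151)
54^150 ≡ 1 (mod 151) ✓
The smallest such exponent is 150, so the order of 54 is 150.

150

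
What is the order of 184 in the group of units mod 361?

342

Since 184 ∈ (Z/361Z)^×, its order divides φ(361) = φ(19^2) = 19·(19−1) = 342 = 2 · 3^2 · 19.
Divisors of 342: 1, 2, 3, 6, 9, 18, 19, 38, 57, 114, 171, 342.
Compute 184^d (mod 361) for the divisors d until we hit 1:
184^1 ≡ 184
184^2 ≡ 283
184^3 ≡ 88
184^6 ≡ 163
184^9 ≡ 265
184^18 ≡ 191
184^19 ≡ 127
184^38 ≡ 245
184^57 ≡ 69
184^114 ≡ 68
184^171 ≡ 360
184^342 ≡ 1
Therefore the multiplicative order of 184 modulo 361 is 342.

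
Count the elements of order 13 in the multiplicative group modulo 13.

φ(13) = 13 − 1 = 12 = 2^2 · 3.
In a cyclic group of order 12, there are φ(d) elements of order d for each divisor d of 12, and zero for non-divisors.
Since 13 ∤ 12, the count is 0.

0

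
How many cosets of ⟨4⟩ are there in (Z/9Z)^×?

2

Since 4 ∈ (Z/9Z)^×, its order divides φ(9) = φ(3^2) = 3·(3−1) = 6 = 2 · 3.
Divisors of 6: 1, 2, 3, 6.
Evaluate successive powers at the divisors of 6:
4^1 ≡ 4 (mod 9)
4^2 ≡ 7 (mod 9)
4^3 ≡ 1 (mod 9) ✓
The order of 4 is 3, so the subgroup it generates has 3 elements.
[(Z/9Z)^× : ⟨4⟩] = 6/3 = 2.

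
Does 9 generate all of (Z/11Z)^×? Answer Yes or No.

No

φ(11) = 11 − 1 = 10 = 2 · 5.
Test 9^(10/q) mod 11 for each prime factor q of 10:
9^5 ≡ 1 (mod 11)  [q = 2: ≡ 1 ✗]
9^2 ≡ 4 (mod 11)  [q = 5: ≢ 1 ✓]
9^5 ≡ 1 shows ord(9) | 5, strictly less than φ(11); not a primitive root.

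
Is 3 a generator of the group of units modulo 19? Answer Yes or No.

Yes

φ(19) = 19 − 1 = 18 = 2 · 3^2.
It suffices to check that the order of 3 is not a proper divisor of 18: compute 3^(18/q) for q ∈ {2, 3}.
3^9 ≡ 18 (mod 19)  [q = 2: ≢ 1 ✓]
3^6 ≡ 7 (mod 19)  [q = 3: ≢ 1 ✓]
None equal 1, so ord_19(3) = 18: 3 is a primitive root.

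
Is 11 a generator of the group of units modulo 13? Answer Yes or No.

φ(13) = 13 − 1 = 12 = 2^2 · 3.
An element g generates (Z/13Z)^× iff g^(12/q) ≢ 1 (mod 13) for each prime q ∈ {2, 3}.
11^6 ≡ 12 (mod 13)  [q = 2: ≢ 1 ✓]
11^4 ≡ 3 (mod 13)  [q = 3: ≢ 1 ✓]
Every test exponent gives a nontrivial residue, hence 11 generates the full group.

Yes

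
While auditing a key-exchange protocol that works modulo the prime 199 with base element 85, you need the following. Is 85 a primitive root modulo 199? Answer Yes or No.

No

φ(199) = 199 − 1 = 198 = 2 · 3^2 · 11.
It suffices to check that the order of 85 is not a proper divisor of 198: compute 85^(198/q) for q ∈ {2, 3, 11}.
85^99 ≡ 198 (mod 199)  [q = 2: ≢ 1 ✓]
85^66 ≡ 1 (mod 199)  [q = 3: ≡ 1 ✗]
85^18 ≡ 63 (mod 199)  [q = 11: ≢ 1 ✓]
85^66 ≡ 1 shows ord(85) | 66, strictly less than φ(199); not a primitive root.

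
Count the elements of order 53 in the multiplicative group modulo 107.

φ(107) = 107 − 1 = 106 = 2 · 53.
Since (Z/107Z)^× is cyclic of order 106, the number of elements of order d is φ(d) when d | 106 and 0 otherwise.
53 | 106, and φ(53) = 53 − 1 = 52.

52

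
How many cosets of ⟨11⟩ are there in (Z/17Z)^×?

1

By Lagrange's theorem, ord_17(11) divides φ(17) = 17 − 1 = 16 = 2^4.
Divisors of 16: 1, 2, 4, 8, 16.
Check 11^d mod 17 for each divisor in increasing order:
11^1 ≡ 11 (mod 17)
11^2 ≡ 2 (mod 17)
11^4 ≡ 4 (mod 17)
11^8 ≡ 16 (mod 17)
11^16 ≡ 1 (mod 17) ✓
So ord_17(11) = 16, hence |⟨11⟩| = 16.
Index = |(Z/17Z)^×| / |⟨11⟩| = 16 / 16 = 1.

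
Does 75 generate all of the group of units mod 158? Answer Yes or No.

φ(158) = φ(2)·φ(79) = 1·78 = 78 = 2 · 3 · 13.
75 is a primitive root mod 158 iff 75^(φ(158)/q) ≢ 1 for every prime q | φ(158), i.e. q ∈ {2, 3, 13}.
75^39 ≡ 157 (mod 158)  [q = 2: ≢ 1 ✓]
75^26 ≡ 55 (mod 158)  [q = 3: ≢ 1 ✓]
75^6 ≡ 67 (mod 158)  [q = 13: ≢ 1 ✓]
None equal 1, so ord_158(75) = 78: 75 is a primitive root.

Yes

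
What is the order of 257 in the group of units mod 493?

56

The order of 257 must divide φ(493) = φ(17·29) = (17−1)·(29−1) = 16·28 = 448 = 2^6 · 7.
Divisors of 448: 1, 2, 4, 7, 8, 14, 16, 28, 32, 56, 64, 112, 224, 448.
Check 257^d mod 493 for each divisor in increasing order:
257^1 ≡ 257 (mod 493)
257^2 ≡ 480 (mod 493)
257^4 ≡ 169 (mod 493)
257^7 ≡ 349 (mod 493)
257^8 ≡ 460 (mod 493)
257^14 ≡ 30 (mod 493)
257^16 ≡ 103 (mod 493)
257^28 ≡ 407 (mod 493)
257^32 ≡ 256 (mod 493)
257^56 ≡ 1 (mod 493) ✓
The smallest such exponent is 56, so the order of 257 is 56.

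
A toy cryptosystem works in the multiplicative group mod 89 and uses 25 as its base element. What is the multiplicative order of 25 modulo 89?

22

The order of 25 must divide φ(89) = 89 − 1 = 88 = 2^3 · 11.
Divisors of 88: 1, 2, 4, 8, 11, 22, 44, 88.
Evaluate successive powers at the divisors of 88:
25^1 ≡ 25 (mod 89)
25^2 ≡ 2 (mod 89)
25^4 ≡ 4 (mod 89)
25^8 ≡ 16 (mod 89)
25^11 ≡ 88 (mod 89)
25^22 ≡ 1 (mod 89) ✓
The smallest such exponent is 22, so the order of 25 is 22.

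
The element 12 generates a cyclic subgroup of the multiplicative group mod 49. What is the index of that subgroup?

By Lagrange's theorem, ord_49(12) divides φ(49) = φ(7^2) = 7·(7−1) = 42 = 2 · 3 · 7.
Divisors of 42: 1, 2, 3, 6, 7, 14, 21, 42.
Evaluate successive powers at the divisors of 42:
12^1 ≡ 12 (mod 49)
12^2 ≡ 46 (mod 49)
12^3 ≡ 13 (mod 49)
12^6 ≡ 22 (mod 49)
12^7 ≡ 19 (mod 49)
12^14 ≡ 18 (mod 49)
12^21 ≡ 48 (mod 49)
12^42 ≡ 1 (mod 49) ✓
The order of 12 is 42, so the subgroup it generates has 42 elements.
The index is φ(49) / ord(12) = 42 / 42 = 1.

1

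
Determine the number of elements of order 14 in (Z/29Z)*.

φ(29) = 29 − 1 = 28 = 2^2 · 7.
Since (Z/29Z)^× is cyclic of order 28, the number of elements of order d is φ(d) when d | 28 and 0 otherwise.
14 = 2 · 7 divides 28, and φ(14) = 6.

6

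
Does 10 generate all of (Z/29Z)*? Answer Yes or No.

Yes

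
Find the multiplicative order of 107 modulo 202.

Since 107 ∈ (Z/202Z)^×, its order divides φ(202) = φ(2)·φ(101) = 1·100 = 100 = 2^2 · 5^2.
Divisors of 100: 1, 2, 4, 5, 10, 20, 25, 50, 100.
Evaluate successive powers at the divisors of 100:
107^1 ≡ 107 (mod 202)
107^2 ≡ 137 (mod 202)
107^4 ≡ 185 (mod 202)
107^5 ≡ 201 (mod 202)
107^10 ≡ 1 (mod 202) ✓
Therefore the multiplicative order of 107 modulo 202 is 10.

10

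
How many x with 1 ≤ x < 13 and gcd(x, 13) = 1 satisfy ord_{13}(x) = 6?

φ(13) = 13 − 1 = 12 = 2^2 · 3.
In a cyclic group of order 12, there are φ(d) elements of order d for each divisor d of 12, and zero for non-divisors.
6 = 2 · 3 divides 12, and φ(6) = 2.

2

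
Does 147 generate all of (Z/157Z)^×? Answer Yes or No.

φ(157) = 157 − 1 = 156 = 2^2 · 3 · 13.
It suffices to check that the order of 147 is not a proper divisor of 156: compute 147^(156/q) for q ∈ {2, 3, 13}.
147^78 ≡ 1 (mod 157)  [q = 2: ≡ 1 ✗]
147^52 ≡ 12 (mod 157)  [q = 3: ≢ 1 ✓]
147^12 ≡ 93 (mod 157)  [q = 13: ≢ 1 ✓]
147^78 ≡ 1 shows ord(147) | 78, strictly less than φ(157); not a primitive root.

No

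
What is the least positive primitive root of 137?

φ(137) = 137 − 1 = 136 = 2^3 · 17.
g is a primitive root iff g^(136/q) ≢ 1 (mod 137) for each prime q ∈ {2, 17}.
g = 2: 2^68 ≡ 1 — hits 1, so not a primitive root.
g = 3: 3^68 ≡ 136; 3^8 ≡ 122 — none is 1, so 3 is a primitive root.
So 3 is the smallest generator of (Z/137Z)^×.

3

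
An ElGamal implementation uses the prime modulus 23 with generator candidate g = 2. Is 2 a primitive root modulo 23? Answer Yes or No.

No

φ(23) = 23 − 1 = 22 = 2 · 11.
An element g generates (Z/23Z)^× iff g^(22/q) ≢ 1 (mod 23) for each prime q ∈ {2, 11}.
2^11 ≡ 1 (mod 23)  [q = 2: ≡ 1 ✗]
2^2 ≡ 4 (mod 23)  [q = 11: ≢ 1 ✓]
2^11 ≡ 1 shows ord(2) | 11, strictly less than φ(23); not a primitive root.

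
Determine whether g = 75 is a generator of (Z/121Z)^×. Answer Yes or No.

No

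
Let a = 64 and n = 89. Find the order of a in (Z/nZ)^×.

11

Since 64 ∈ (Z/89Z)^×, its order divides φ(89) = 89 − 1 = 88 = 2^3 · 11.
Divisors of 88: 1, 2, 4, 8, 11, 22, 44, 88.
Test each divisor d:
64^1 ≡ 64 (mod 89)
64^2 ≡ 2 (mod 89)
64^4 ≡ 4 (mod 89)
64^8 ≡ 16 (mod 89)
64^11 ≡ 1 (mod 89) ✓
The smallest such exponent is 11, so the order of 64 is 11.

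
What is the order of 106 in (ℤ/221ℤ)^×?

12

By Lagrange's theorem, ord_221(106) divides φ(221) = φ(13·17) = (13−1)·(17−1) = 12·16 = 192 = 2^6 · 3.
Divisors of 192: 1, 2, 3, 4, 6, 8, 12, 16, 24, 32, 48, 64, 96, 192.
Test each divisor d:
106^1 ≡ 106 (mod 221)
106^2 ≡ 186 (mod 221)
106^3 ≡ 47 (mod 221)
106^4 ≡ 120 (mod 221)
106^6 ≡ 220 (mod 221)
106^8 ≡ 35 (mod 221)
106^12 ≡ 1 (mod 221) ✓
Therefore the multiplicative order of 106 modulo 221 is 12.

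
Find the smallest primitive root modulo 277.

φ(277) = 277 − 1 = 276 = 2^2 · 3 · 23.
g is a primitive root iff g^(276/q) ≢ 1 (mod 277) for each prime q ∈ {2, 3, 23}.
g = 2: 2^138 ≡ 276; 2^92 ≡ 1 — hits 1, so not a primitive root.
g = 3: 3^138 ≡ 1 — hits 1, so not a primitive root.
g = 4: 4^138 ≡ 1 — hits 1, so not a primitive root.
g = 5: 5^138 ≡ 276; 5^92 ≡ 116; 5^12 ≡ 27 — none is 1, so 5 is a primitive root.
Hence the least primitive root of 277 is 5.

5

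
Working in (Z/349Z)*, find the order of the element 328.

ord(328) | φ(349) = 349 − 1 = 348 = 2^2 · 3 · 29.
Divisors of 348: 1, 2, 3, 4, 6, 12, 29, 58, 87, 116, 174, 348.
Test each divisor d:
328^1 ≡ 328 (mod 349)
328^2 ≡ 92 (mod 349)
328^3 ≡ 162 (mod 349)
328^4 ≡ 88 (mod 349)
328^6 ≡ 69 (mod 349)
328^12 ≡ 224 (mod 349)
328^29 ≡ 213 (mod 349)
328^58 ≡ 348 (mod 349)
328^87 ≡ 136 (mod 349)
328^116 ≡ 1 (mod 349) ✓
Therefore the multiplicative order of 328 modulo 349 is 116.

116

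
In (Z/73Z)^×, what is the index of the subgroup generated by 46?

By Lagrange's theorem, ord_73(46) divides φ(73) = 73 − 1 = 72 = 2^3 · 3^2.
Divisors of 72: 1, 2, 3, 4, 6, 8, 9, 12, 18, 24, 36, 72.
Evaluate successive powers at the divisors of 72:
46^1 ≡ 46 (mod 73)
46^2 ≡ 72 (mod 73)
46^3 ≡ 27 (mod 73)
46^4 ≡ 1 (mod 73) ✓
Thus |⟨46⟩| = ord(46) = 4.
The index is φ(73) / ord(46) = 72 / 4 = 18.

18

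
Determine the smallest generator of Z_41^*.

6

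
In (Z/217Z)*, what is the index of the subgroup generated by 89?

By Lagrange's theorem, ord_217(89) divides φ(217) = φ(7·31) = (7−1)·(31−1) = 6·30 = 180 = 2^2 · 3^2 · 5.
Divisors of 180: 1, 2, 3, 4, 5, 6, 9, 10, 12, 15, 18, 20, 30, 36, 45, 60, 90, 180.
Check 89^d mod 217 for each divisor in increasing order:
89^1 ≡ 89
89^2 ≡ 109
89^3 ≡ 153
89^4 ≡ 163
89^5 ≡ 185
89^6 ≡ 190
89^9 ≡ 209
89^10 ≡ 156
89^12 ≡ 78
89^15 ≡ 216
89^18 ≡ 64
89^20 ≡ 32
89^30 ≡ 1
So ord_217(89) = 30, hence |⟨89⟩| = 30.
[(Z/217Z)^× : ⟨89⟩] = 180/30 = 6.

6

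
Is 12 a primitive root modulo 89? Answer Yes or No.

φ(89) = 89 − 1 = 88 = 2^3 · 11.
12 is a primitive root mod 89 iff 12^(φ(89)/q) ≢ 1 for every prime q | φ(89), i.e. q ∈ {2, 11}.
12^44 ≡ 88 (mod 89)  [q = 2: ≢ 1 ✓]
12^8 ≡ 1 (mod 89)  [q = 11: ≡ 1 ✗]
The check at q = 11 fails, so 12 generates a proper subgroup.

No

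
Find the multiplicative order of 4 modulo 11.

By Lagrange's theorem, ord_11(4) divides φ(11) = 11 − 1 = 10 = 2 · 5.
Divisors of 10: 1, 2, 5, 10.
Compute 4^d (mod 11) for the divisors d until we hit 1:
4^1 ≡ 4
4^2 ≡ 5
4^5 ≡ 1
So ord_11(4) = 5.

5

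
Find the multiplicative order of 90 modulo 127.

18

Since 90 ∈ (Z/127Z)^×, its order divides φ(127) = 127 − 1 = 126 = 2 · 3^2 · 7.
Divisors of 126: 1, 2, 3, 6, 7, 9, 14, 18, 21, 42, 63, 126.
Check 90^d mod 127 for each divisor in increasing order:
90^1 ≡ 90 (mod 127)
90^2 ≡ 99 (mod 127)
90^3 ≡ 20 (mod 127)
90^6 ≡ 19 (mod 127)
90^7 ≡ 59 (mod 127)
90^9 ≡ 126 (mod 127)
90^14 ≡ 52 (mod 127)
90^18 ≡ 1 (mod 127) ✓
So ord_127(90) = 18.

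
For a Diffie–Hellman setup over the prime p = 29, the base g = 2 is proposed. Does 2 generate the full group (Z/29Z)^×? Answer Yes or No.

φ(29) = 29 − 1 = 28 = 2^2 · 7.
It suffices to check that the order of 2 is not a proper divisor of 28: compute 2^(28/q) for q ∈ {2, 7}.
2^14 ≡ 28 (mod 29)  [q = 2: ≢ 1 ✓]
2^4 ≡ 16 (mod 29)  [q = 7: ≢ 1 ✓]
None equal 1, so ord_29(2) = 28: 2 is a primitive root.

Yes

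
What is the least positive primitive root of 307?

φ(307) = 307 − 1 = 306 = 2 · 3^2 · 17.
Test candidates g = 2, 3, … against the prime factors q ∈ {2, 3, 17} of φ(307): g is a generator iff g^(306/q) ≢ 1 for every such q.
g = 2: 2^153 ≡ 306; 2^102 ≡ 1 — hits 1, so not a primitive root.
g = 3: 3^153 ≡ 306; 3^102 ≡ 1 — hits 1, so not a primitive root.
g = 4: 4^153 ≡ 1 — hits 1, so not a primitive root.
g = 5: 5^153 ≡ 306; 5^102 ≡ 289; 5^18 ≡ 81 — none is 1, so 5 is a primitive root.
Hence the least primitive root of 307 is 5.

5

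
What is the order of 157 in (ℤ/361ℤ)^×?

The order of 157 must divide φ(361) = φ(19^2) = 19·(19−1) = 342 = 2 · 3^2 · 19.
Divisors of 342: 1, 2, 3, 6, 9, 18, 19, 38, 57, 114, 171, 342.
Check 157^d mod 361 for each divisor in increasing order:
157^1 ≡ 157 (mod 361)
157^2 ≡ 101 (mod 361)
157^3 ≡ 334 (mod 361)
157^6 ≡ 7 (mod 361)
157^9 ≡ 172 (mod 361)
157^18 ≡ 343 (mod 361)
157^19 ≡ 62 (mod 361)
157^38 ≡ 234 (mod 361)
157^57 ≡ 68 (mod 361)
157^114 ≡ 292 (mod 361)
157^171 ≡ 1 (mod 361) ✓
Hence ord(157) = 171.

171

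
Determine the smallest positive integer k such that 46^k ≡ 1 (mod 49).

21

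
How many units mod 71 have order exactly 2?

φ(71) = 71 − 1 = 70 = 2 · 5 · 7.
(Z/71Z)^× is cyclic (|G| = 70); a cyclic group of order m has exactly φ(d) elements of each order d | m, and none otherwise.
2 | 70, and φ(2) = 2 − 1 = 1.

1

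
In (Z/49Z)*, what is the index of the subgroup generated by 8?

Since 8 ∈ (Z/49Z)^×, its order divides φ(49) = φ(7^2) = 7·(7−1) = 42 = 2 · 3 · 7.
Divisors of 42: 1, 2, 3, 6, 7, 14, 21, 42.
Check 8^d mod 49 for each divisor in increasing order:
8^1 ≡ 8
8^2 ≡ 15
8^3 ≡ 22
8^6 ≡ 43
8^7 ≡ 1
The order of 8 is 7, so the subgroup it generates has 7 elements.
[(Z/49Z)^× : ⟨8⟩] = 42/7 = 6.

6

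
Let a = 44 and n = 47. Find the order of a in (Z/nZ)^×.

46

ord(44) | φ(47) = 47 − 1 = 46 = 2 · 23.
Divisors of 46: 1, 2, 23, 46.
Test each divisor d:
44^1 ≡ 44 (mod 47)
44^2 ≡ 9 (mod 47)
44^23 ≡ 46 (mod 47)
44^46 ≡ 1 (mod 47) ✓
The smallest such exponent is 46, so the order of 44 is 46.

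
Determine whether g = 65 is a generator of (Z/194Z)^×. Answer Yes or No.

φ(194) = φ(2)·φ(97) = 1·96 = 96 = 2^5 · 3.
An element g generates (Z/194Z)^× iff g^(96/q) ≢ 1 (mod 194) for each prime q ∈ {2, 3}.
65^48 ≡ 1 (mod 194)  [q = 2: ≡ 1 ✗]
65^32 ≡ 61 (mod 194)  [q = 3: ≢ 1 ✓]
The check at q = 2 fails, so 65 generates a proper subgroup.

No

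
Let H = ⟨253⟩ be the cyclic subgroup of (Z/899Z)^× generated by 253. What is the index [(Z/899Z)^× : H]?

10

The order of 253 must divide φ(899) = φ(29·31) = (29−1)·(31−1) = 28·30 = 840 = 2^3 · 3 · 5 · 7.
Divisors of 840: 1, 2, 3, 4, 5, 6, 7, 8, 10, 12, 14, 15, 20, 21, 24, 28, 30, 35, 40, 42, 56, 60, 70, 84, 105, 120, 140, 168, 210, 280, 420, 840.
Test each divisor d:
253^1 ≡ 253 (mod 899)
253^2 ≡ 180 (mod 899)
253^3 ≡ 590 (mod 899)
253^4 ≡ 36 (mod 899)
253^5 ≡ 118 (mod 899)
253^6 ≡ 187 (mod 899)
253^7 ≡ 563 (mod 899)
253^8 ≡ 397 (mod 899)
253^10 ≡ 439 (mod 899)
253^12 ≡ 807 (mod 899)
253^14 ≡ 521 (mod 899)
253^15 ≡ 559 (mod 899)
253^20 ≡ 335 (mod 899)
253^21 ≡ 249 (mod 899)
253^24 ≡ 373 (mod 899)
253^28 ≡ 842 (mod 899)
253^30 ≡ 528 (mod 899)
253^35 ≡ 273 (mod 899)
253^40 ≡ 749 (mod 899)
253^42 ≡ 869 (mod 899)
253^56 ≡ 552 (mod 899)
253^60 ≡ 94 (mod 899)
253^70 ≡ 811 (mod 899)
253^84 ≡ 1 (mod 899) ✓
The order of 253 is 84, so the subgroup it generates has 84 elements.
The index is φ(899) / ord(253) = 840 / 84 = 10.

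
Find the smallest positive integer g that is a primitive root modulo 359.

7

φ(359) = 359 − 1 = 358 = 2 · 179.
g is a primitive root iff g^(358/q) ≢ 1 (mod 359) for each prime q ∈ {2, 179}.
g = 2: 2^179 ≡ 1 — hits 1, so not a primitive root.
g = 3: 3^179 ≡ 1 — hits 1, so not a primitive root.
g = 4: 4^179 ≡ 1 — hits 1, so not a primitive root.
g = 5: 5^179 ≡ 1 — hits 1, so not a primitive root.
g = 6: 6^179 ≡ 1 — hits 1, so not a primitive root.
g = 7: 7^179 ≡ 358; 7^2 ≡ 49 — none is 1, so 7 is a primitive root.
So 7 is the smallest generator of (Z/359Z)^×.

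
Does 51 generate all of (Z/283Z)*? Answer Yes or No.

No

φ(283) = 283 − 1 = 282 = 2 · 3 · 47.
It suffices to check that the order of 51 is not a proper divisor of 282: compute 51^(282/q) for q ∈ {2, 3, 47}.
51^141 ≡ 1 (mod 283)  [q = 2: ≡ 1 ✗]
51^94 ≡ 1 (mod 283)  [q = 3: ≡ 1 ✗]
51^6 ≡ 116 (mod 283)  [q = 47: ≢ 1 ✓]
Since 51^141 ≡ 1, the order of 51 divides 141 < 282, so 51 is not a primitive root.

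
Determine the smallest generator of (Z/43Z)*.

3

φ(43) = 43 − 1 = 42 = 2 · 3 · 7.
Test candidates g = 2, 3, … against the prime factors q ∈ {2, 3, 7} of φ(43): g is a generator iff g^(42/q) ≢ 1 for every such q.
g = 2: 2^21 ≡ 42; 2^14 ≡ 1 — hits 1, so not a primitive root.
g = 3: 3^21 ≡ 42; 3^14 ≡ 36; 3^6 ≡ 41 — none is 1, so 3 is a primitive root.
The smallest primitive root modulo 43 is 3.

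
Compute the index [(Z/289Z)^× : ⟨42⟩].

2

By Lagrange's theorem, ord_289(42) divides φ(289) = φ(17^2) = 17·(17−1) = 272 = 2^4 · 17.
Divisors of 272: 1, 2, 4, 8, 16, 17, 34, 68, 136, 272.
Evaluate successive powers at the divisors of 272:
42^1 ≡ 42 (mod 289)
42^2 ≡ 30 (mod 289)
42^4 ≡ 33 (mod 289)
42^8 ≡ 222 (mod 289)
42^16 ≡ 154 (mod 289)
42^17 ≡ 110 (mod 289)
42^34 ≡ 251 (mod 289)
42^68 ≡ 288 (mod 289)
42^136 ≡ 1 (mod 289) ✓
Thus |⟨42⟩| = ord(42) = 136.
[(Z/289Z)^× : ⟨42⟩] = 272/136 = 2.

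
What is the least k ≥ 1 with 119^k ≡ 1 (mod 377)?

84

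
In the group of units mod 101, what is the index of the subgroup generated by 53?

Since 53 ∈ (Z/101Z)^×, its order divides φ(101) = 101 − 1 = 100 = 2^2 · 5^2.
Divisors of 100: 1, 2, 4, 5, 10, 20, 25, 50, 100.
Evaluate successive powers at the divisors of 100:
53^1 ≡ 53
53^2 ≡ 82
53^4 ≡ 58
53^5 ≡ 44
53^10 ≡ 17
53^20 ≡ 87
53^25 ≡ 91
53^50 ≡ 100
53^100 ≡ 1
Thus |⟨53⟩| = ord(53) = 100.
Index = |(Z/101Z)^×| / |⟨53⟩| = 100 / 100 = 1.

1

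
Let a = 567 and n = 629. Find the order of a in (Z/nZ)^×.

144

ord(567) | φ(629) = φ(17·37) = (17−1)·(37−1) = 16·36 = 576 = 2^6 · 3^2.
Divisors of 576: 1, 2, 3, 4, 6, 8, 9, 12, 16, 18, 24, 32, 36, 48, 64, 72, 96, 144, 192, 288, 576.
Check 567^d mod 629 for each divisor in increasing order:
567^1 ≡ 567 (mod 629)
567^2 ≡ 70 (mod 629)
567^3 ≡ 63 (mod 629)
567^4 ≡ 497 (mod 629)
567^6 ≡ 195 (mod 629)
567^8 ≡ 441 (mod 629)
567^9 ≡ 334 (mod 629)
567^12 ≡ 285 (mod 629)
567^16 ≡ 120 (mod 629)
567^18 ≡ 223 (mod 629)
567^24 ≡ 84 (mod 629)
567^32 ≡ 562 (mod 629)
567^36 ≡ 38 (mod 629)
567^48 ≡ 137 (mod 629)
567^64 ≡ 86 (mod 629)
567^72 ≡ 186 (mod 629)
567^96 ≡ 528 (mod 629)
567^144 ≡ 1 (mod 629) ✓
Hence ord(567) = 144.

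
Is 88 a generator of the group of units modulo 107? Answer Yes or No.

Yes

φ(107) = 107 − 1 = 106 = 2 · 53.
It suffices to check that the order of 88 is not a proper divisor of 106: compute 88^(106/q) for q ∈ {2, 53}.
88^53 ≡ 106 (mod 107)  [q = 2: ≢ 1 ✓]
88^2 ≡ 40 (mod 107)  [q = 53: ≢ 1 ✓]
Every test exponent gives a nontrivial residue, hence 88 generates the full group.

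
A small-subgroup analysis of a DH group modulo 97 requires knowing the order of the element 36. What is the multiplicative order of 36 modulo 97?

6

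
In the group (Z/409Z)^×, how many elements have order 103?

0

φ(409) = 409 − 1 = 408 = 2^3 · 3 · 17.
(Z/409Z)^× is cyclic (|G| = 408); a cyclic group of order m has exactly φ(d) elements of each order d | m, and none otherwise.
Here 408 is not a multiple of 103, so there are no elements of order 103.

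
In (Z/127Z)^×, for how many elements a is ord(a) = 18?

6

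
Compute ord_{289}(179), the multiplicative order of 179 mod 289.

Since 179 ∈ (Z/289Z)^×, its order divides φ(289) = φ(17^2) = 17·(17−1) = 272 = 2^4 · 17.
Divisors of 272: 1, 2, 4, 8, 16, 17, 34, 68, 136, 272.
Test each divisor d:
179^1 ≡ 179
179^2 ≡ 251
179^4 ≡ 288
179^8 ≡ 1
The smallest such exponent is 8, so the order of 179 is 8.

8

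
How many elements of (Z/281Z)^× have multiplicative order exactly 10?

4

φ(281) = 281 − 1 = 280 = 2^3 · 5 · 7.
In a cyclic group of order 280, there are φ(d) elements of order d for each divisor d of 280, and zero for non-divisors.
10 = 2 · 5 divides 280, and φ(10) = 4.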